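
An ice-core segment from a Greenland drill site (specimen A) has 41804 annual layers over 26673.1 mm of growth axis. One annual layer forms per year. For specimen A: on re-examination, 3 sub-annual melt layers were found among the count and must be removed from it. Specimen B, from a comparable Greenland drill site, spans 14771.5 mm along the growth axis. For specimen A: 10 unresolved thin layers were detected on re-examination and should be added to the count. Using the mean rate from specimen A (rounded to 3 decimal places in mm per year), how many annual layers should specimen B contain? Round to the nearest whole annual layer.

Specimen A: correcting the raw count gives 41804 − 3 + 10 = 41811 true annual layers.
A: Extension rate ≈ 26673.1 / 41811 = 0.638 mm/yr.
For B, 14771.5 / 0.638 = 23152.82 years ≈ 23153 annual layers.

23153 annual layers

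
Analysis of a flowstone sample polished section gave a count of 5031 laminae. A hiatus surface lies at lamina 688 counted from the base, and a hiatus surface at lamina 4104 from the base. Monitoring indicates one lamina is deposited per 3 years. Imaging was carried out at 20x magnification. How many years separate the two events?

10248 years

The two markers are separated by 4104 − 688 = 3416 laminae.
Multiplying by 3 years per lamina: 3416 × 3 = 10248 years.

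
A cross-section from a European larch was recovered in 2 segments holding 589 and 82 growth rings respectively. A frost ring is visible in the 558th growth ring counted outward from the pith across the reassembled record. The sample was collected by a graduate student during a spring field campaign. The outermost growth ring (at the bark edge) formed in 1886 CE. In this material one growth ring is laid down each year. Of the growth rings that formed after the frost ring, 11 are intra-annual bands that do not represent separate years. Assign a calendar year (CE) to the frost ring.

1784 CE

Total growth rings = 589 + 82 = 671.
671 − 558 = 113 growth rings lie beyond the frost ring toward the bark edge.
Removing the 11 false growth rings leaves 113 − 11 = 102 true growth rings beyond the frost ring.
1886 − 102 = 1784 CE.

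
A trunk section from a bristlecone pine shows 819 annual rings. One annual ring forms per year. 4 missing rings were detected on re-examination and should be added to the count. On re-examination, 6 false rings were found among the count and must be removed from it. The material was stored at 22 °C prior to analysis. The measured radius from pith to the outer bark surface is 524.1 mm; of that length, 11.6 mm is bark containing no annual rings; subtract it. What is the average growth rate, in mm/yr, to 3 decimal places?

0.627 mm/yr

Correcting the raw count gives 819 − 6 + 4 = 817 true annual rings.
Net length = 524.1 − 11.6 = 512.5 mm.
Extension rate ≈ 512.5 / 817 = 0.627 mm/yr.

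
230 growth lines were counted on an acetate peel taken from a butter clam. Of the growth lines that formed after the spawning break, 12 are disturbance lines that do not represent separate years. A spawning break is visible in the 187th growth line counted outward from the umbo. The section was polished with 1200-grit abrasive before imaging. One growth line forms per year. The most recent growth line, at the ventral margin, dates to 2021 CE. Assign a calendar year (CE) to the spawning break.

The spawning break sits at growth line 187 from the umbo, so 230 − 187 = 43 growth lines formed after it.
Excluding 12 false growth lines: 43 − 12 = 31.
Counting back 31 years from 2021 CE places the spawning break in 2021 − 31 = 1990 CE.

1990 CE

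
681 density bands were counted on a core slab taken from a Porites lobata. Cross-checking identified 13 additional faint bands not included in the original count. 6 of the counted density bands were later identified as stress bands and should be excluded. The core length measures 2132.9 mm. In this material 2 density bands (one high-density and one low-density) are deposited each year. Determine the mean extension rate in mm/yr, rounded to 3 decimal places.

6.200 mm/yr

Correcting the raw count gives 681 − 6 + 13 = 688 true density bands.
Dividing by 2 density bands per year: 688 / 2 = 344 years.
Extension rate ≈ 2132.9 / 344 = 6.200 mm/yr.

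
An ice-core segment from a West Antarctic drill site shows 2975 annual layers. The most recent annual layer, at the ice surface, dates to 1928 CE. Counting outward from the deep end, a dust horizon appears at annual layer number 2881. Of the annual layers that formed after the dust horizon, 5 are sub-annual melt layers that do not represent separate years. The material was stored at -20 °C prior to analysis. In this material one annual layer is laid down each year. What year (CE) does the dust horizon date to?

1839 CE

2975 − 2881 = 94 annual layers lie beyond the dust horizon toward the ice surface.
94 − 5 false = 89 true annual layers after the dust horizon.
Counting back 89 years from 1928 CE places the dust horizon in 1928 − 89 = 1839 CE.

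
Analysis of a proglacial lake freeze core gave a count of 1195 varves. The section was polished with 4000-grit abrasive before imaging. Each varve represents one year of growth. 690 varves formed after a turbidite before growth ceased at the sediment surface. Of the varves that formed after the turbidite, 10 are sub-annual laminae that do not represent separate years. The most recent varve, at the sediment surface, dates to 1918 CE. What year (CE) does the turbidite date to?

690 varves post-date the turbidite.
Excluding 10 false varves: 690 − 10 = 680.
The varve at the sediment surface is 1918 CE, so the turbidite dates to 1918 − 680 = 1238 CE.

1238 CE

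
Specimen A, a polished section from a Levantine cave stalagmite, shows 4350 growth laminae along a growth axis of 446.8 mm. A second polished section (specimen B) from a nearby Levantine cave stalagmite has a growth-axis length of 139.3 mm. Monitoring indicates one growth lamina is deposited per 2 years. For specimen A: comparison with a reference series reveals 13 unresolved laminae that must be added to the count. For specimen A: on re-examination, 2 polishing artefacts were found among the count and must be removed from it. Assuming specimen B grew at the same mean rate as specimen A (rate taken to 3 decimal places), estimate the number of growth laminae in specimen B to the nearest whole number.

Specimen A: true growth lamina count = 4350 − 2 + 13 = 4361.
Specimen A: 4361 growth laminae at 2 years each span 4361 × 2 = 8722 years.
A: 446.8 mm over 8722 years gives 446.8 / 8722 ≈ 0.051 mm/yr.
Specimen B: 139.3 mm / 0.051 mm per year = 2731.37 years; at 2 years per growth lamina that is 2731.37 / 2 ≈ 1366 growth laminae.

1366 growth laminae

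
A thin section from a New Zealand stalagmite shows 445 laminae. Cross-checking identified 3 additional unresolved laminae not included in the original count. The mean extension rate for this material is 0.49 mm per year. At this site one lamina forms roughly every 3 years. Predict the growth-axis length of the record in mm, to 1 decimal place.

658.6 mm

After corrections the count is 445 + 3 = 448 laminae.
Multiplying by 3 years per lamina: 448 × 3 = 1344 years.
1344 years at 0.49 mm/year gives 0.49 × 1344 = 658.6 mm.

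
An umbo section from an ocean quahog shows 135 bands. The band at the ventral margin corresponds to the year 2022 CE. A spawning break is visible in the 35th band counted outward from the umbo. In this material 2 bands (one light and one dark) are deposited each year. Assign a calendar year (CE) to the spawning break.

1972 CE

Between band 35 and the ventral margin there are 135 − 35 = 100 bands.
100 bands at 2 per year is 100 / 2 = 50 years.
The band at the ventral margin is 2022 CE, so the spawning break dates to 2022 − 50 = 1972 CE.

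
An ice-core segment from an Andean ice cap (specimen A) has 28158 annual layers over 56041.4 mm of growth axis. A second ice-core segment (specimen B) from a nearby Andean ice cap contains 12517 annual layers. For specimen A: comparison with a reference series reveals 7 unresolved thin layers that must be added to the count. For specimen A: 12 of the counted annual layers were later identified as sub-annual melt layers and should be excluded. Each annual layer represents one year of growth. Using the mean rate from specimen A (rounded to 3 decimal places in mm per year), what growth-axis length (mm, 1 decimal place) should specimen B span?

24921.3 mm

Specimen A: after corrections the count is 28158 − 12 + 7 = 28153 annual layers.
A: Mean rate = 56041.4 mm / 28153 years ≈ 1.991 mm per year.
For B, 1.991 mm/year × 12517 years = 24921.3 mm.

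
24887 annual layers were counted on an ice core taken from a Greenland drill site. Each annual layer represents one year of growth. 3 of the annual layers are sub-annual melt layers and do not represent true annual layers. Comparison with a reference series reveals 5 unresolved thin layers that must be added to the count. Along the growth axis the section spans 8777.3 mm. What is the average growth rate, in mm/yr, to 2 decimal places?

After corrections the count is 24887 − 3 + 5 = 24889 annual layers.
8777.3 mm over 24889 years gives 8777.3 / 24889 ≈ 0.35 mm/yr.

0.35 mm/yr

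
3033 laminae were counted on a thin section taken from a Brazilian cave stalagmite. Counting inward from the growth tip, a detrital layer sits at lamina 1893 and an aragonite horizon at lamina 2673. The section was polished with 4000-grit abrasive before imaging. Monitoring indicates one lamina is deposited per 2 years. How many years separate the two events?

1560 yr

The two markers are separated by 2673 − 1893 = 780 laminae.
780 laminae at 2 years each span 780 × 2 = 1560 years.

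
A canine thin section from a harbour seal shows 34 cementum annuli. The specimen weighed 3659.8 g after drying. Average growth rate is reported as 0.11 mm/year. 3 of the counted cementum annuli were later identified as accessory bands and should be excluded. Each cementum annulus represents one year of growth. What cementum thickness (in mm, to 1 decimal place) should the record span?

3.4 mm

Adjusted count: 34 − 3 = 31 cementum annuli.
Length ≈ 0.11 × 31 = 3.4 mm.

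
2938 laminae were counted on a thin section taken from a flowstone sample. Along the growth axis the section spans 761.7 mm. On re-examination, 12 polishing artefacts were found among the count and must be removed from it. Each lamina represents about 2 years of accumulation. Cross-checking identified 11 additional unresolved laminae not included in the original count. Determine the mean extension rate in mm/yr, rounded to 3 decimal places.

0.130 mm/yr

After corrections the count is 2938 − 12 + 11 = 2937 laminae.
At 2 years per lamina, 2937 × 2 = 5874 years.
761.7 mm over 5874 years gives 761.7 / 5874 ≈ 0.130 mm/yr.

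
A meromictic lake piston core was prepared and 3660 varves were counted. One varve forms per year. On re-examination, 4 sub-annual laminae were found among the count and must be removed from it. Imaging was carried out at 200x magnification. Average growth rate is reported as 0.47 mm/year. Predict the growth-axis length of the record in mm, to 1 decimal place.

Adjusted count: 3660 − 4 = 3656 varves.
Predicted length = 0.47 mm/year × 3656 years = 1718.3 mm.

1718.3 mm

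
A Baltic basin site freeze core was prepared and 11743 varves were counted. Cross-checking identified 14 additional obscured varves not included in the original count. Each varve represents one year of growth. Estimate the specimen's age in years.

11757 years

Adjusted count: 11743 + 14 = 11757 varves.
One varve per year makes the duration 11757 years.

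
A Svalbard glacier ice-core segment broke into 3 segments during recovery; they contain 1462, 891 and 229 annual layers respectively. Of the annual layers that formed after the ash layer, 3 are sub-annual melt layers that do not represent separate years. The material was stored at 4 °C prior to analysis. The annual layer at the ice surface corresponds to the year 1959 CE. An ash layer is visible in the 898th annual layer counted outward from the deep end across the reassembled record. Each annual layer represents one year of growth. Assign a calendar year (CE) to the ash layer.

278 CE

Total annual layers = 1462 + 891 + 229 = 2582.
2582 − 898 = 1684 annual layers lie beyond the ash layer toward the ice surface.
Excluding 3 false annual layers: 1684 − 3 = 1681.
The annual layer at the ice surface is 1959 CE, so the ash layer dates to 1959 − 1681 = 278 CE.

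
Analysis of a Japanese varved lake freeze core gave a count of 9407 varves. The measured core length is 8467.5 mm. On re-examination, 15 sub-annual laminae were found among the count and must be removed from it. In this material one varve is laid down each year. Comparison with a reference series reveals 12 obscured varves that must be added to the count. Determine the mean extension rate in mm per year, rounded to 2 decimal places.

Correcting the raw count gives 9407 − 15 + 12 = 9404 true varves.
8467.5 mm over 9404 years gives 8467.5 / 9404 ≈ 0.90 mm per year.

0.90 mm per year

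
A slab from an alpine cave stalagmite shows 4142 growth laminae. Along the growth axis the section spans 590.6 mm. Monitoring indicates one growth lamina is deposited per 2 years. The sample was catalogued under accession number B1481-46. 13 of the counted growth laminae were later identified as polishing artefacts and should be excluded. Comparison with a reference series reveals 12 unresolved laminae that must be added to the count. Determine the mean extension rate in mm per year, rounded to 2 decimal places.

0.07 mm per year

Correcting the raw count gives 4142 − 13 + 12 = 4141 true growth laminae.
At 2 years per growth lamina, 4141 × 2 = 8282 years.
590.6 mm over 8282 years gives 590.6 / 8282 ≈ 0.07 mm per year.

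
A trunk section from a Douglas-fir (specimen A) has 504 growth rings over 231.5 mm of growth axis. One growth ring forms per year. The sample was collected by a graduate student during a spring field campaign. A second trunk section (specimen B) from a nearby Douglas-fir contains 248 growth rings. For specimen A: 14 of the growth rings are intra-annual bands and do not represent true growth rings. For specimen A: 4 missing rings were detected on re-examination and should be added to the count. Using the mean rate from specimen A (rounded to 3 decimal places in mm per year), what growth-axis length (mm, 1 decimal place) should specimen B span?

Specimen A: after corrections the count is 504 − 14 + 4 = 494 growth rings.
A: Extension rate ≈ 231.5 / 494 = 0.469 mm/yr.
B's length ≈ 0.469 × 248 = 116.3 mm.

116.3 mm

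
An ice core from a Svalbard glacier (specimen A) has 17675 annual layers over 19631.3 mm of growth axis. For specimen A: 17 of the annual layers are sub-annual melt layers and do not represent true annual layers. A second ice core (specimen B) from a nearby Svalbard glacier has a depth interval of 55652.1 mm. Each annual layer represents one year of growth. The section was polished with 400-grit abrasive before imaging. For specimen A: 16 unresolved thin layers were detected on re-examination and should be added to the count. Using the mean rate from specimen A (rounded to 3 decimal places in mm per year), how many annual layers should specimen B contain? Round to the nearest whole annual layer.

Specimen A: correcting the raw count gives 17675 − 17 + 16 = 17674 true annual layers.
A: Mean rate = 19631.3 mm / 17674 years ≈ 1.111 mm/yr.
B spans 55652.1 / 1.111 = 50091.90 years ≈ 50092 annual layers.

50092 annual layers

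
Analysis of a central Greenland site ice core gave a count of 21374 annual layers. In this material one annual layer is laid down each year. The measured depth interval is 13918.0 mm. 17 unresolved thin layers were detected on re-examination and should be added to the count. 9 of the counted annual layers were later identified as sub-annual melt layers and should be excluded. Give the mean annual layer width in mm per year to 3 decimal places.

0.651 mm per year

After corrections the count is 21374 − 9 + 17 = 21382 annual layers.
Mean rate = 13918.0 mm / 21382 years ≈ 0.651 mm per year.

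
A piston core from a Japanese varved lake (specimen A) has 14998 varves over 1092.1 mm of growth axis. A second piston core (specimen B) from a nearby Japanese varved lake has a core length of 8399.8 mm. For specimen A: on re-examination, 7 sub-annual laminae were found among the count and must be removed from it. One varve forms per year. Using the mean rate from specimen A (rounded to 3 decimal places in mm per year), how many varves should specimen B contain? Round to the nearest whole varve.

Specimen A: true varve count = 14998 − 7 = 14991.
A: 1092.1 mm over 14991 years gives 1092.1 / 14991 ≈ 0.073 mm/year.
Specimen B: 8399.8 mm / 0.073 mm per year = 115065.75 years ≈ 115066 varves.

115066 varves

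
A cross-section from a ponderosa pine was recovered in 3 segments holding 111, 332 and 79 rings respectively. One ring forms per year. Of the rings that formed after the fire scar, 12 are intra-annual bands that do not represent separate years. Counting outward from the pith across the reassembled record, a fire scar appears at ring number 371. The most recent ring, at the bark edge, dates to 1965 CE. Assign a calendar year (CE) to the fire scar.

Total rings = 111 + 332 + 79 = 522.
522 − 371 = 151 rings lie beyond the fire scar toward the bark edge.
151 − 12 false = 139 true rings after the fire scar.
1965 − 139 = 1826 CE.

1826 CE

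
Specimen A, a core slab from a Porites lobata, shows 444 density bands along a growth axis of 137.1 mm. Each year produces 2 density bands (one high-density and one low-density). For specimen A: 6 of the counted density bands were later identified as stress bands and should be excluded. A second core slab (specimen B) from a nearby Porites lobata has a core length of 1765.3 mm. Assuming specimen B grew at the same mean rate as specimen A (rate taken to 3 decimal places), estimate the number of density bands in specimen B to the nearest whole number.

5640 density bands

Specimen A: true density band count = 444 − 6 = 438.
Specimen A: 438 density bands at 2 per year is 438 / 2 = 219 years.
A: Mean rate = 137.1 mm / 219 years ≈ 0.626 mm per year.
Specimen B: 1765.3 mm / 0.626 mm per year = 2819.97 years; at 2 density bands per year that is 2819.97 × 2 ≈ 5640 density bands.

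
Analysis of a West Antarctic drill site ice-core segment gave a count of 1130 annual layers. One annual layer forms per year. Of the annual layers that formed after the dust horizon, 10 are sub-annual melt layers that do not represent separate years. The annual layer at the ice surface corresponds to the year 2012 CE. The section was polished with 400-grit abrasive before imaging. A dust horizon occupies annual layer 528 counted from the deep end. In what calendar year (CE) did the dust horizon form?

Between annual layer 528 and the ice surface there are 1130 − 528 = 602 annual layers.
Excluding 10 false annual layers: 602 − 10 = 592.
The annual layer at the ice surface is 2012 CE, so the dust horizon dates to 2012 − 592 = 1420 CE.

1420 CE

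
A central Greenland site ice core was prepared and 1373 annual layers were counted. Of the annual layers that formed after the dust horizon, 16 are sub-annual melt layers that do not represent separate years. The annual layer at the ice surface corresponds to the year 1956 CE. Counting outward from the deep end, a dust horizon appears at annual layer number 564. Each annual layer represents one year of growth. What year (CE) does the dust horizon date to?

1163 CE

Between annual layer 564 and the ice surface there are 1373 − 564 = 809 annual layers.
Removing the 16 false annual layers leaves 809 − 16 = 793 true annual layers beyond the dust horizon.
The annual layer at the ice surface is 1956 CE, so the dust horizon dates to 1956 − 793 = 1163 CE.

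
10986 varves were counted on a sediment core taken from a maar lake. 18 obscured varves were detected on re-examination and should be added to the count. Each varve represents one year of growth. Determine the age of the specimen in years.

True varve count = 10986 + 18 = 11004.
One varve per year makes the duration 11004 years.

11004 years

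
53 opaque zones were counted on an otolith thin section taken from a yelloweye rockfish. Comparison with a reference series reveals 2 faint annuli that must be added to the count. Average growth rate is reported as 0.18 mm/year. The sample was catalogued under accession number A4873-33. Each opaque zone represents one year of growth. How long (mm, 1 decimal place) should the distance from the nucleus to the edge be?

Correcting the raw count gives 53 + 2 = 55 true opaque zones.
Length ≈ 0.18 × 55 = 9.9 mm.

9.9 mm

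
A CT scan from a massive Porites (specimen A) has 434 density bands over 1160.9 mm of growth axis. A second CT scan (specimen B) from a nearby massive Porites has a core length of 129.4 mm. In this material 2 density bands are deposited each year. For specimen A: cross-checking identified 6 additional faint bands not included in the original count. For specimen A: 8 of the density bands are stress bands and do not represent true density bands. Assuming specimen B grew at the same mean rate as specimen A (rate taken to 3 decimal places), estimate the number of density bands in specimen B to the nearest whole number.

48 density bands

Specimen A: adjusted count: 434 − 8 + 6 = 432 density bands.
Specimen A: dividing by 2 density bands per year: 432 / 2 = 216 years.
A: 1160.9 mm over 216 years gives 1160.9 / 216 ≈ 5.375 mm/year.
B spans 129.4 / 5.375 = 24.07 years; at 2 density bands per year that is 24.07 × 2 ≈ 48 density bands.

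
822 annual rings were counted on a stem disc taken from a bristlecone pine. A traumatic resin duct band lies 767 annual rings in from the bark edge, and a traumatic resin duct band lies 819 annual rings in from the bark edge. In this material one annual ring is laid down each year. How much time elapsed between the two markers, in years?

Separation: 819 − 767 = 52 annual rings.
One annual ring per year makes the interval 52 years.

52 years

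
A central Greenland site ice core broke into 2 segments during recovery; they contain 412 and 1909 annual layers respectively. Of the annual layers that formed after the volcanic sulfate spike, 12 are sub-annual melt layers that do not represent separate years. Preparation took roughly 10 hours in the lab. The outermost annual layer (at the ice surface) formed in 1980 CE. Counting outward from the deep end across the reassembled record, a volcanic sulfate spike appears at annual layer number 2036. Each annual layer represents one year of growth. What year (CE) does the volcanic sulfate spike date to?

1707 CE

Total annual layers = 412 + 1909 = 2321.
Between annual layer 2036 and the ice surface there are 2321 − 2036 = 285 annual layers.
Removing the 12 false annual layers leaves 285 − 12 = 273 true annual layers beyond the volcanic sulfate spike.
Counting back 273 years from 1980 CE places the volcanic sulfate spike in 1980 − 273 = 1707 CE.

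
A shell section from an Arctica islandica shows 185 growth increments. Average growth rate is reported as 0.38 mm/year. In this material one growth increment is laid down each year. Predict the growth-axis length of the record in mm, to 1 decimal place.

70.3 mm

185 years of growth are recorded.
Predicted length = 0.38 mm/year × 185 years = 70.3 mm.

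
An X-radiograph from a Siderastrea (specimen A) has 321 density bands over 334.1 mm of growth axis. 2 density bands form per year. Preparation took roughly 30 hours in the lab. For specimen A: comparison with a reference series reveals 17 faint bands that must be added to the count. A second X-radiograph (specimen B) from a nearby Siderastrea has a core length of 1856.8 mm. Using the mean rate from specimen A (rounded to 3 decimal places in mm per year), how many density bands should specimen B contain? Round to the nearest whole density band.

Specimen A: after corrections the count is 321 + 17 = 338 density bands.
Specimen A: with 2 density bands per year, 338 / 2 = 169 years.
A: Mean rate = 334.1 mm / 169 years ≈ 1.977 mm per year.
Specimen B: 1856.8 mm / 1.977 mm per year = 939.20 years; at 2 density bands per year that is 939.20 × 2 ≈ 1878 density bands.

1878 density bands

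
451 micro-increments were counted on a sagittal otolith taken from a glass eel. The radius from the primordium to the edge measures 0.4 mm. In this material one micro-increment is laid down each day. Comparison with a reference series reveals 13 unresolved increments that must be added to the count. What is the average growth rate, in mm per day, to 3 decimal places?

Adjusted count: 451 + 13 = 464 micro-increments.
0.4 mm over 464 days gives 0.4 / 464 ≈ 0.001 mm per day.

0.001 mm per day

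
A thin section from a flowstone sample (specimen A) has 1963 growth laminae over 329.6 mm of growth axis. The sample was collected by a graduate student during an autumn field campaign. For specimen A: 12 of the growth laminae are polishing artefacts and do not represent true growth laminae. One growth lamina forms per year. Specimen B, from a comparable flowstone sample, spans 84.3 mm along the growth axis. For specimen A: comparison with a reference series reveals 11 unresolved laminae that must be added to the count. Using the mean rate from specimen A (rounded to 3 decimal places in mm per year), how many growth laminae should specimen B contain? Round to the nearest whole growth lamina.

502 growth laminae

Specimen A: adjusted count: 1963 − 12 + 11 = 1962 growth laminae.
A: Extension rate ≈ 329.6 / 1962 = 0.168 mm/yr.
B spans 84.3 / 0.168 = 501.79 years ≈ 502 growth laminae.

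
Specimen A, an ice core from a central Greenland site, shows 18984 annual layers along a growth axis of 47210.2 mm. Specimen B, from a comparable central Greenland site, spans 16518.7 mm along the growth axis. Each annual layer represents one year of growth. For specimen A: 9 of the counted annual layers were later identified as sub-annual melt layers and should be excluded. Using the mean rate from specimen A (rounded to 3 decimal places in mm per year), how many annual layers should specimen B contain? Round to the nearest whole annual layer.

6639 annual layers

Specimen A: correcting the raw count gives 18984 − 9 = 18975 true annual layers.
A: 47210.2 mm over 18975 years gives 47210.2 / 18975 ≈ 2.488 mm/yr.
For B, 16518.7 / 2.488 = 6639.35 years ≈ 6639 annual layers.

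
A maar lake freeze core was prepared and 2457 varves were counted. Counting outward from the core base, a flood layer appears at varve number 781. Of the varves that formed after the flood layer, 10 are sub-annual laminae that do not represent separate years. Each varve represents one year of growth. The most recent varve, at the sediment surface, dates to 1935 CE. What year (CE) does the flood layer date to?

2457 − 781 = 1676 varves lie beyond the flood layer toward the sediment surface.
Excluding 10 false varves: 1676 − 10 = 1666.
The varve at the sediment surface is 1935 CE, so the flood layer dates to 1935 − 1666 = 269 CE.

269 CE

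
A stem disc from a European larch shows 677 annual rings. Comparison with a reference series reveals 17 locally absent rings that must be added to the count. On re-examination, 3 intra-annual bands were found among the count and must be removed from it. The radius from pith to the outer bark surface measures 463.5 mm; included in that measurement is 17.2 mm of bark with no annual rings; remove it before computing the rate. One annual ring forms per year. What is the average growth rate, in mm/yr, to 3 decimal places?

0.646 mm/yr

Adjusted count: 677 − 3 + 17 = 691 annual rings.
The growth record spans 463.5 − 17.2 = 446.3 mm.
Extension rate ≈ 446.3 / 691 = 0.646 mm/yr.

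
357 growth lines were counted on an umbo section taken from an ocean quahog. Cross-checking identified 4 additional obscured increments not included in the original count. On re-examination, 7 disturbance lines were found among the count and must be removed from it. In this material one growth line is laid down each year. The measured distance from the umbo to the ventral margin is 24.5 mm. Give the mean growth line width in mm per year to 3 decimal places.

After corrections the count is 357 − 7 + 4 = 354 growth lines.
Mean rate = 24.5 mm / 354 years ≈ 0.069 mm per year.

0.069 mm per year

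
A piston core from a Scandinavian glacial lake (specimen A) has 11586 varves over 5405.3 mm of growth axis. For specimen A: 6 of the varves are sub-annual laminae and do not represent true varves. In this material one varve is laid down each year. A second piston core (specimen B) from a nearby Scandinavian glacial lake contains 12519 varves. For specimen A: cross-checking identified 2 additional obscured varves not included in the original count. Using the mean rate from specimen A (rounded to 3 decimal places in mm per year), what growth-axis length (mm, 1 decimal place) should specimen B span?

5846.4 mm

Specimen A: true varve count = 11586 − 6 + 2 = 11582.
A: Extension rate ≈ 5405.3 / 11582 = 0.467 mm/yr.
For B, 0.467 mm/year × 12519 years = 5846.4 mm.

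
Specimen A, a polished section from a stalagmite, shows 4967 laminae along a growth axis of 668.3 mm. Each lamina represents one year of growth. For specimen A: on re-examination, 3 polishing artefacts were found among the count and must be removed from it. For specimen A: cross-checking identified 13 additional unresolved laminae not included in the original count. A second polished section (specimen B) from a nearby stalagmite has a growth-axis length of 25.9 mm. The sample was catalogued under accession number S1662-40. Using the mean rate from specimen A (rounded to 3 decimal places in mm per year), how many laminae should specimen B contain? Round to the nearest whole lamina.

193 laminae

Specimen A: after corrections the count is 4967 − 3 + 13 = 4977 laminae.
A: Mean rate = 668.3 mm / 4977 years ≈ 0.134 mm per year.
Specimen B: 25.9 mm / 0.134 mm per year = 193.28 years ≈ 193 laminae.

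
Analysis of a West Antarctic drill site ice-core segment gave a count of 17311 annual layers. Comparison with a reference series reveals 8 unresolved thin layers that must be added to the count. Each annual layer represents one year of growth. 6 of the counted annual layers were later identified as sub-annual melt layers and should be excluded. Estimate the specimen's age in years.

17313 yr

Adjusted count: 17311 − 6 + 8 = 17313 annual layers.
One annual layer per year makes the duration 17313 years.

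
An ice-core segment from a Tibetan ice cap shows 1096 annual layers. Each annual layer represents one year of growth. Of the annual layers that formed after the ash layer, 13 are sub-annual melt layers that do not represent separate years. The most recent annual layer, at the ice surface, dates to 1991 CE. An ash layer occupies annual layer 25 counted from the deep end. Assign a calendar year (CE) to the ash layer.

933 CE

1096 − 25 = 1071 annual layers lie beyond the ash layer toward the ice surface.
1071 − 13 false = 1058 true annual layers after the ash layer.
1991 − 1058 = 933 CE.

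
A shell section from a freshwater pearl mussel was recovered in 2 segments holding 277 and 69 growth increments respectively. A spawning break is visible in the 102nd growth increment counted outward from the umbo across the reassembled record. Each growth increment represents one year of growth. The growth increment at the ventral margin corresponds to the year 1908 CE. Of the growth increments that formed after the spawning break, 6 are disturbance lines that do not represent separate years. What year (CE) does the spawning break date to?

1670 CE

Total growth increments = 277 + 69 = 346.
The spawning break sits at growth increment 102 from the umbo, so 346 − 102 = 244 growth increments formed after it.
Removing the 6 false growth increments leaves 244 − 6 = 238 true growth increments beyond the spawning break.
1908 − 238 = 1670 CE.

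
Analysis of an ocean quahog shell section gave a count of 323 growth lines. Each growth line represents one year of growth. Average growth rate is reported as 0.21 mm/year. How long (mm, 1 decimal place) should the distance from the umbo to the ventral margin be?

The record spans 323 years at 0.21 mm per year.
Predicted length = 0.21 mm/year × 323 years = 67.8 mm.

67.8 mm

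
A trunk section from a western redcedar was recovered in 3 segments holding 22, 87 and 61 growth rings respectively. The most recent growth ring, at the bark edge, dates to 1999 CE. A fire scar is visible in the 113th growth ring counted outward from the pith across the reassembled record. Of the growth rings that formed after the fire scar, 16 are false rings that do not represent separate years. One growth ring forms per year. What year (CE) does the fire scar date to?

1958 CE

Total growth rings = 22 + 87 + 61 = 170.
170 − 113 = 57 growth rings lie beyond the fire scar toward the bark edge.
57 − 16 false = 41 true growth rings after the fire scar.
1999 − 41 = 1958 CE.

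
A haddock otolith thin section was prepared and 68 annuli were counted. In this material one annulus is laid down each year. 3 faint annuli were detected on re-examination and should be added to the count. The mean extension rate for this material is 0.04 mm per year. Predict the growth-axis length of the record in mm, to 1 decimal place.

Adjusted count: 68 + 3 = 71 annuli.
Length ≈ 0.04 × 71 = 2.8 mm.

2.8 mm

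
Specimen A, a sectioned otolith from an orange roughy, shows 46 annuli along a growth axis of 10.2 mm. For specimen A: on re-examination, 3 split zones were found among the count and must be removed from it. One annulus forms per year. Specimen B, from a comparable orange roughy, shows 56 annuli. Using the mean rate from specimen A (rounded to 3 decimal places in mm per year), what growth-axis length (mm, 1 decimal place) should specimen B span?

Specimen A: correcting the raw count gives 46 − 3 = 43 true annuli.
A: Mean rate = 10.2 mm / 43 years ≈ 0.237 mm/year.
Length of B = 0.237 × 56 = 13.3 mm.

13.3 mm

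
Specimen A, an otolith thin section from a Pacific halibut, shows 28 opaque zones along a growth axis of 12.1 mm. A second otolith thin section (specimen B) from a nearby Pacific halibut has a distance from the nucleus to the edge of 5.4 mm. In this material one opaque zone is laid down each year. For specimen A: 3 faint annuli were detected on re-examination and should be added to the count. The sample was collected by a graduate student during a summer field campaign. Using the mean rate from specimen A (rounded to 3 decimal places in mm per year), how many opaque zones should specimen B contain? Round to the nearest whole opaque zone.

Specimen A: adjusted count: 28 + 3 = 31 opaque zones.
A: Mean rate = 12.1 mm / 31 years ≈ 0.390 mm/yr.
B spans 5.4 / 0.390 = 13.85 years ≈ 14 opaque zones.

14 opaque zones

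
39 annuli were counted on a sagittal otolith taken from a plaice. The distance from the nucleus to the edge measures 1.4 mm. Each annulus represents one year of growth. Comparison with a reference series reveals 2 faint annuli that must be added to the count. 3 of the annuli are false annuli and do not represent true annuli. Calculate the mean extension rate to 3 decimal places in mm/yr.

0.037 mm/yr

Adjusted count: 39 − 3 + 2 = 38 annuli.
1.4 mm over 38 years gives 1.4 / 38 ≈ 0.037 mm/yr.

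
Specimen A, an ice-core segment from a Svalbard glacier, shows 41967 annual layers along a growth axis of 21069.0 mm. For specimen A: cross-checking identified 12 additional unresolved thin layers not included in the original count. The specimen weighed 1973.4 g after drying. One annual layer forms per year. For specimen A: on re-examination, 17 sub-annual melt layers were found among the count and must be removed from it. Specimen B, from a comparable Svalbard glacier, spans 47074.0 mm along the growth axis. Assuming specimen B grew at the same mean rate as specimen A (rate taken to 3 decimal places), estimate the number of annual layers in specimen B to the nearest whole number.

93773 annual layers

Specimen A: true annual layer count = 41967 − 17 + 12 = 41962.
A: 21069.0 mm over 41962 years gives 21069.0 / 41962 ≈ 0.502 mm per year.
Specimen B: 47074.0 mm / 0.502 mm per year = 93772.91 years ≈ 93773 annual layers.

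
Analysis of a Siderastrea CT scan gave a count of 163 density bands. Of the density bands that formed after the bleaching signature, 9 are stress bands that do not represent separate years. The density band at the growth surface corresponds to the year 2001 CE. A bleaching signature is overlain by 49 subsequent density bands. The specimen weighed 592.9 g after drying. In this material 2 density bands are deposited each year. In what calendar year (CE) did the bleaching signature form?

49 density bands formed after the bleaching signature.
49 − 9 false = 40 true density bands after the bleaching signature.
40 density bands at 2 per year is 40 / 2 = 20 years.
The density band at the growth surface is 2001 CE, so the bleaching signature dates to 2001 − 20 = 1981 CE.

1981 CE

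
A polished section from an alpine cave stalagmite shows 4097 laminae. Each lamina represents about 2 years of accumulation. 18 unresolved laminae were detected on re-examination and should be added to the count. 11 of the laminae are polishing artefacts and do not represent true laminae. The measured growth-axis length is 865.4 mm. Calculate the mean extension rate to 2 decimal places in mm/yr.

0.11 mm/yr

After corrections the count is 4097 − 11 + 18 = 4104 laminae.
Multiplying by 2 years per lamina: 4104 × 2 = 8208 years.
Extension rate ≈ 865.4 / 8208 = 0.11 mm/yr.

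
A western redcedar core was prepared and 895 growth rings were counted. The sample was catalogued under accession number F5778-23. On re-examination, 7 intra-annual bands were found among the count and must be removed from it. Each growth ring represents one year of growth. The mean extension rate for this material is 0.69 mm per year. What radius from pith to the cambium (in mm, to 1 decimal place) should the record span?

Adjusted count: 895 − 7 = 888 growth rings.
888 years at 0.69 mm/year gives 0.69 × 888 = 612.7 mm.

612.7 mm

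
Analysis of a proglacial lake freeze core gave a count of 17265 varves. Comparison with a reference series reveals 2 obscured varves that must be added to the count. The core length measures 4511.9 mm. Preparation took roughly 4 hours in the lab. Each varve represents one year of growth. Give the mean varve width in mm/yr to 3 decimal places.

0.261 mm/yr

Correcting the raw count gives 17265 + 2 = 17267 true varves.
Extension rate ≈ 4511.9 / 17267 = 0.261 mm/yr.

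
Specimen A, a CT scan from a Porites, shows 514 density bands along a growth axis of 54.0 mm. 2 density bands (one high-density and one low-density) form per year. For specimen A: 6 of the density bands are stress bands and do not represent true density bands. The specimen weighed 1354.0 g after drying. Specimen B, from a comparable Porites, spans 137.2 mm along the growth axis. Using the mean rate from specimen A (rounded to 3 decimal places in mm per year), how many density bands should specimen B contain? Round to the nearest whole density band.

Specimen A: after corrections the count is 514 − 6 = 508 density bands.
Specimen A: with 2 density bands per year, 508 / 2 = 254 years.
A: Extension rate ≈ 54.0 / 254 = 0.213 mm/year.
Specimen B: 137.2 mm / 0.213 mm per year = 644.13 years; at 2 density bands per year that is 644.13 × 2 ≈ 1288 density bands.

1288 density bands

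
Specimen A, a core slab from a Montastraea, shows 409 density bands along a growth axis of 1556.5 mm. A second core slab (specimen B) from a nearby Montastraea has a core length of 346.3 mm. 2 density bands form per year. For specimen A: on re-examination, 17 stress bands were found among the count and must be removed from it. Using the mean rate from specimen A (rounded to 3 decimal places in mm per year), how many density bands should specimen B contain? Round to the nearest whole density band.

87 density bands

Specimen A: adjusted count: 409 − 17 = 392 density bands.
Specimen A: 392 density bands at 2 per year is 392 / 2 = 196 years.
A: Mean rate = 1556.5 mm / 196 years ≈ 7.941 mm/year.
For B, 346.3 / 7.941 = 43.61 years; at 2 density bands per year that is 43.61 × 2 ≈ 87 density bands.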